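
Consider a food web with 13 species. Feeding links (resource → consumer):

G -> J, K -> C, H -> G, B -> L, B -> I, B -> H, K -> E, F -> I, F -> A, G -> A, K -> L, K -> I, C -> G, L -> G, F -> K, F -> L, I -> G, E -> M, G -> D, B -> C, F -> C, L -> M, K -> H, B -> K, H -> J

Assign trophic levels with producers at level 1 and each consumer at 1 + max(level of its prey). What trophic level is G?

B is a producer → level 1.
K eats B (level 1); other prey at levels: F 1 → level 2.
I eats K (level 2); other prey at levels: B 1, F 1 → level 3.
G eats I (level 3); other prey at levels: L 3, H 3, C 3 → level 4.

Trophic level 4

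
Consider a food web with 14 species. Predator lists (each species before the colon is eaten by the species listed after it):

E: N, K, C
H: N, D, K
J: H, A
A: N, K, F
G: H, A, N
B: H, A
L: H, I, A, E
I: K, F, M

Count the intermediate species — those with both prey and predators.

Intermediate species (has both prey and predators): H, I, A, E.
Count: 4.

4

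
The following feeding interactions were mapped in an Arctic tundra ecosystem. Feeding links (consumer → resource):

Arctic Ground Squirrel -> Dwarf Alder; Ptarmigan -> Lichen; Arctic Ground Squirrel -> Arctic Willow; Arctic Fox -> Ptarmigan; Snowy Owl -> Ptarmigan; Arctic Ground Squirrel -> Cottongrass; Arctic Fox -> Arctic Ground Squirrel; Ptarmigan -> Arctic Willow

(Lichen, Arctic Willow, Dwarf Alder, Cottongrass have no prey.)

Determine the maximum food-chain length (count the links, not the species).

2 links

One longest chain: Lichen → Ptarmigan → Snowy Owl.
It has 3 species and 2 links.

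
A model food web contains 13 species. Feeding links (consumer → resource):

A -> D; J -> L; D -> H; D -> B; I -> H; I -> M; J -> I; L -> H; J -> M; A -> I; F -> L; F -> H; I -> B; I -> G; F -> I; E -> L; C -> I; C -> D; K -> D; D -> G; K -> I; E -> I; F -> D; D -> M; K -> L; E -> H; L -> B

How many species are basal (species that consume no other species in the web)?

4

Basal species (no prey listed): G, M, H, B.
Count: 4.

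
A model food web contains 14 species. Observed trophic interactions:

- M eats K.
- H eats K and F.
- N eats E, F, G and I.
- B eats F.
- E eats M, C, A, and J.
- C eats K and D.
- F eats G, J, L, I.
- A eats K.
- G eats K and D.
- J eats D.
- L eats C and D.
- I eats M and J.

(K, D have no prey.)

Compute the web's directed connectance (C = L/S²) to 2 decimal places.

The web has S = 14 species and L = 26 feeding links.
C = L / S² = 26 / 196 = 0.1327 ≈ 0.13.

C = 0.13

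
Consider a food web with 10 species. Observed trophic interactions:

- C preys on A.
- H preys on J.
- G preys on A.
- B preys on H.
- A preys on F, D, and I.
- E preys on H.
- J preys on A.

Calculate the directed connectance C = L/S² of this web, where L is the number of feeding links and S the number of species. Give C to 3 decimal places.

C = 0.090

The web has S = 10 species and L = 9 feeding links.
C = L / S² = 9 / 100 = 0.0900 ≈ 0.090.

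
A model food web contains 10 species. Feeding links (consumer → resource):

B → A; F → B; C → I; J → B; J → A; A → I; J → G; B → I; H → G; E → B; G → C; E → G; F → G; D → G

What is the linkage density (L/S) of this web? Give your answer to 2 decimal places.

L/S = 1.40

There are L = 14 links among S = 10 species.
L/S = 14/10 = 1.4000 ≈ 1.40.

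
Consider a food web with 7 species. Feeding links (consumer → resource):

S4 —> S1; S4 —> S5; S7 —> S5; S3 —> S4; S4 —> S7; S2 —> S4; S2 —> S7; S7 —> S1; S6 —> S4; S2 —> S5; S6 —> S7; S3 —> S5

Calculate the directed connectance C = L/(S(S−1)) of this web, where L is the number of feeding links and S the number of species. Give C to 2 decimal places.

C = 0.29

The web has S = 7 species and L = 12 feeding links.
C = L / (S(S−1)) = 12 / 42 = 0.2857 ≈ 0.29.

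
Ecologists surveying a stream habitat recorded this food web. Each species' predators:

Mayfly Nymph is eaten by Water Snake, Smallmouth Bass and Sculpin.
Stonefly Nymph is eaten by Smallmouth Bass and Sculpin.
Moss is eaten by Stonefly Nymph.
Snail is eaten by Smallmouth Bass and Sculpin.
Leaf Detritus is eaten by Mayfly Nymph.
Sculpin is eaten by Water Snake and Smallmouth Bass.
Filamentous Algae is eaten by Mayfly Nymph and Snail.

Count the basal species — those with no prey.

3

Basal species (no prey listed): Leaf Detritus, Filamentous Algae, Moss.
Count: 3.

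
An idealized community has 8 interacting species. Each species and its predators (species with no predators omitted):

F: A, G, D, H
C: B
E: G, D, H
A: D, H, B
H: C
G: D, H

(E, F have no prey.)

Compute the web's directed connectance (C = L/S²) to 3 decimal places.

The web has S = 8 species and L = 14 feeding links.
C = L / S² = 14 / 64 = 0.2188 ≈ 0.219.

C = 0.219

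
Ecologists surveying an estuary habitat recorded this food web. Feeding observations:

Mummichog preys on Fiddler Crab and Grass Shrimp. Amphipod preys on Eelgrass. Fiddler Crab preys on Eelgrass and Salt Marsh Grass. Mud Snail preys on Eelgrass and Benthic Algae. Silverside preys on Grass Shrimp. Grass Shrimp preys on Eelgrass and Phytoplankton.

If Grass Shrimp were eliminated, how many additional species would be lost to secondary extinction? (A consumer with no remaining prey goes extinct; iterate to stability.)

1

Remove Grass Shrimp.
Round 1: Silverside (all prey gone) → extinct.
No further losses. Total secondary extinctions: 1.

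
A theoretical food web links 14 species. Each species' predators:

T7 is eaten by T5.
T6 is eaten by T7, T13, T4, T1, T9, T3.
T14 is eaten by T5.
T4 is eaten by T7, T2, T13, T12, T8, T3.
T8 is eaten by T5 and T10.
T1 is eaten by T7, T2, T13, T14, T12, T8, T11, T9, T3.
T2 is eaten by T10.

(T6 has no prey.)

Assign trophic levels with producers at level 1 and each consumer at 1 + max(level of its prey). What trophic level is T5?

T6 is a producer → level 1.
T1 eats T6 → level 2.
T8 eats T1 (level 2); other prey at levels: T4 2 → level 3.
T5 eats T8 (level 3); other prey at levels: T14 3, T7 3 → level 4.

Trophic level 4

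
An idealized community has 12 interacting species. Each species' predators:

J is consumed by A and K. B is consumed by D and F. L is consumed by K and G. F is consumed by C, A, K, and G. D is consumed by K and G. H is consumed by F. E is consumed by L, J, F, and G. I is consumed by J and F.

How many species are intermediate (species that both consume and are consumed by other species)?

Intermediate species (has both prey and predators): L, F, J, D.
Count: 4.

4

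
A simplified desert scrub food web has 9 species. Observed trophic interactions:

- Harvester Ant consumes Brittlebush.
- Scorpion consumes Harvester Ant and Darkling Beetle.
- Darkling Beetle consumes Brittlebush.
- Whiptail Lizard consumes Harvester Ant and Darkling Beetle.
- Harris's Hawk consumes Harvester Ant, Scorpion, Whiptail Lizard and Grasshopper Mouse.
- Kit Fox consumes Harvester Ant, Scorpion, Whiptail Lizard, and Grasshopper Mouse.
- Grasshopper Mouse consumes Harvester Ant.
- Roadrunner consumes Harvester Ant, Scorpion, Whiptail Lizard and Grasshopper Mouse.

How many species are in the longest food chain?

One longest chain: Brittlebush → Harvester Ant → Scorpion → Roadrunner.
It has 4 species and 3 links.

4 species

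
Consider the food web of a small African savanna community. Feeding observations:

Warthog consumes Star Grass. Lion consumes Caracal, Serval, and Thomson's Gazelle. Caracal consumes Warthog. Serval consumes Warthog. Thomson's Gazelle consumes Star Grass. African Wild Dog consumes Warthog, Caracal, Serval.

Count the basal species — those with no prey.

1

Basal species (no prey listed): Star Grass.
Count: 1.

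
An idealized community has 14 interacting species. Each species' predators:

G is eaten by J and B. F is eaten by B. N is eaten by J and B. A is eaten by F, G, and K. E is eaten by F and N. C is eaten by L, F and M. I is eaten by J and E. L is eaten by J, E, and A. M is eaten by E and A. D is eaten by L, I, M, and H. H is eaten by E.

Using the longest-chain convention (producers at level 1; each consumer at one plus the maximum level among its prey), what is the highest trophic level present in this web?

Producers (level 1): D, C.
D → L → A → G → B gives B level 5.
No species has a prey at level 5, so no species reaches level 6.

5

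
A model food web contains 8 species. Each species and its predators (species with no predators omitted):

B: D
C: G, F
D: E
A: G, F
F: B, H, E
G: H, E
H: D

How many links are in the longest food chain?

One longest chain: C → F → B → D → E.
It has 5 species and 4 links.

4 links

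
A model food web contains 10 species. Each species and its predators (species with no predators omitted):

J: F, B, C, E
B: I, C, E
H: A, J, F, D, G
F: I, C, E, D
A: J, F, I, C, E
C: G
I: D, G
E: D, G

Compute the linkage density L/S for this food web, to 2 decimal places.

L/S = 2.60

There are L = 26 links among S = 10 species.
L/S = 26/10 = 2.6000 ≈ 2.60.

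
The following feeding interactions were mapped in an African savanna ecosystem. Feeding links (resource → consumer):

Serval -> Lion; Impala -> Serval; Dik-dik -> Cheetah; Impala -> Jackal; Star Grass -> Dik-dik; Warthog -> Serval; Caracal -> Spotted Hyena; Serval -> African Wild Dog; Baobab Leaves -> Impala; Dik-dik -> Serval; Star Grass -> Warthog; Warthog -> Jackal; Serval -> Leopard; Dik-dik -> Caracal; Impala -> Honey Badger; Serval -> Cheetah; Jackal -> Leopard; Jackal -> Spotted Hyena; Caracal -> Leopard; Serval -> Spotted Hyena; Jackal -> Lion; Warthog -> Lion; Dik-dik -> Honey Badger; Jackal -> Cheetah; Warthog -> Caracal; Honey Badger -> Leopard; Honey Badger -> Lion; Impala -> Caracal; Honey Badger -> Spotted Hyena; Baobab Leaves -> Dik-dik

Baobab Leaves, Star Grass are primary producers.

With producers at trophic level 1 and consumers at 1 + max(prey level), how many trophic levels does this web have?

Producers (level 1): Baobab Leaves, Star Grass.
Star Grass → Warthog → Jackal → Lion gives Lion level 4.
No species has a prey at level 4, so no species reaches level 5.

4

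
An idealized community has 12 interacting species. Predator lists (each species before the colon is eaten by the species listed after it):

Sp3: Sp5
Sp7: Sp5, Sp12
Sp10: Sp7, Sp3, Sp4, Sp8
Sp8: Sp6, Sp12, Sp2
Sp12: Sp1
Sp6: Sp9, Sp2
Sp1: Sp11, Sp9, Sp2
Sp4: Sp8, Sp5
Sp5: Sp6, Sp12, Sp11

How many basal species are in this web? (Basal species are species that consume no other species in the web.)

1

Basal species (no prey listed): Sp10.
Count: 1.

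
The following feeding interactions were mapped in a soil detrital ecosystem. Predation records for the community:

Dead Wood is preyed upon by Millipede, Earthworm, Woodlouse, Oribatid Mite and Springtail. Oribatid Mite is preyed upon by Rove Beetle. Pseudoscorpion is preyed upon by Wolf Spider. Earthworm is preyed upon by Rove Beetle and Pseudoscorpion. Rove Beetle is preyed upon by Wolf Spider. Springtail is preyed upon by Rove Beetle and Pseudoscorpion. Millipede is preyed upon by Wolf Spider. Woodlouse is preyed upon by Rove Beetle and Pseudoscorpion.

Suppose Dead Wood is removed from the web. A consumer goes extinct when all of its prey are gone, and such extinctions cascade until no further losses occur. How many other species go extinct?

8

Remove Dead Wood.
Round 1: Oribatid Mite (all prey gone), Woodlouse (all prey gone), Springtail (all prey gone), Millipede (all prey gone), Earthworm (all prey gone) → extinct.
Round 2: Pseudoscorpion (all prey gone), Rove Beetle (all prey gone) → extinct.
Round 3: Wolf Spider (all prey gone) → extinct.
No further losses. Total secondary extinctions: 8.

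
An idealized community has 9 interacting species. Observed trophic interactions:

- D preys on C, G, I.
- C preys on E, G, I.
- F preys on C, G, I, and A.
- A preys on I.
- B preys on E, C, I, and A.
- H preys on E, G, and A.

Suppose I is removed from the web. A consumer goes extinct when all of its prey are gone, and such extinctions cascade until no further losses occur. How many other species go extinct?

1

Remove I.
Round 1: A (all prey gone) → extinct.
No further losses. Total secondary extinctions: 1.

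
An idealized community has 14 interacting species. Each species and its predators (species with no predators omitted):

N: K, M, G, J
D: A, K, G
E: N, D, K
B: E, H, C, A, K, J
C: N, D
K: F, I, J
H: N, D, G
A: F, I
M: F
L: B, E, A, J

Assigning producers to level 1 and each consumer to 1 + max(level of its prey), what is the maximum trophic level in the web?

6

Producers (level 1): L.
L → B → E → N → K → F gives F level 6.
No species has a prey at level 6, so no species reaches level 7.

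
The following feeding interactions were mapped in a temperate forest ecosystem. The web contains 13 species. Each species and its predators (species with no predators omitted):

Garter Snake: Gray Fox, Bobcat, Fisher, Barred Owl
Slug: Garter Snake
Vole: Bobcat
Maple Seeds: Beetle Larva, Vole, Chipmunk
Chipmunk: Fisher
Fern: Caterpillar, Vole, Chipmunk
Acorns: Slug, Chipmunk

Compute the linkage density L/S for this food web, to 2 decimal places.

There are L = 15 links among S = 13 species.
L/S = 15/13 = 1.1538 ≈ 1.15.

L/S = 1.15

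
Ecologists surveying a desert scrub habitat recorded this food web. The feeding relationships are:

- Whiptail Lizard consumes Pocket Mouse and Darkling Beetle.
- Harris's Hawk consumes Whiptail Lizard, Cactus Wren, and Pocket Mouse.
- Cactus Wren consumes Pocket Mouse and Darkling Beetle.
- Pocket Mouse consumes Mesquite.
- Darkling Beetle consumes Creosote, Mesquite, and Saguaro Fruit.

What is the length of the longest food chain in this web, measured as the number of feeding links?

3 links

One longest chain: Mesquite → Pocket Mouse → Cactus Wren → Harris's Hawk.
It has 4 species and 3 links.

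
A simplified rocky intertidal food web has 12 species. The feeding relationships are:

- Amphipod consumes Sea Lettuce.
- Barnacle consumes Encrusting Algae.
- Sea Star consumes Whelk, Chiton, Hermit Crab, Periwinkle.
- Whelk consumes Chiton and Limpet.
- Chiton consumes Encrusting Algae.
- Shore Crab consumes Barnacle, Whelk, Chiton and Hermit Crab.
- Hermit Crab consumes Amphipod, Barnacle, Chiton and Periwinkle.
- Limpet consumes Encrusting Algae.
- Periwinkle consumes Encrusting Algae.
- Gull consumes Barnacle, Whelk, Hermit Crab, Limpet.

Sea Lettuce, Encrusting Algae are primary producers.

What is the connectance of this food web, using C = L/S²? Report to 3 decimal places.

C = 0.160

The web has S = 12 species and L = 23 feeding links.
C = L / S² = 23 / 144 = 0.1597 ≈ 0.160.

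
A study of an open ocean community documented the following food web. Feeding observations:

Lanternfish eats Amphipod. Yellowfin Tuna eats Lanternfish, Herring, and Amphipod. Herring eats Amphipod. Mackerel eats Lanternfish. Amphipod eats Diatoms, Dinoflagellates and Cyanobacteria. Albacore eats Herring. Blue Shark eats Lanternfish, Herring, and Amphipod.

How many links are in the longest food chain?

3 links

One longest chain: Cyanobacteria → Amphipod → Herring → Albacore.
It has 4 species and 3 links.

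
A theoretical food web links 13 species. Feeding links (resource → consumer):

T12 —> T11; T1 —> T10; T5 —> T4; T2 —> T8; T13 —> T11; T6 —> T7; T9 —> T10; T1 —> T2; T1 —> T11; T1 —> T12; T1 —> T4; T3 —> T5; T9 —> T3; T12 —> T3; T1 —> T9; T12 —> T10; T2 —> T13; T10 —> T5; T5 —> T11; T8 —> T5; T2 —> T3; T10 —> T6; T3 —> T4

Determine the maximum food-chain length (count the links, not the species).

4 links

One longest chain: T1 → T9 → T3 → T5 → T11.
It has 5 species and 4 links.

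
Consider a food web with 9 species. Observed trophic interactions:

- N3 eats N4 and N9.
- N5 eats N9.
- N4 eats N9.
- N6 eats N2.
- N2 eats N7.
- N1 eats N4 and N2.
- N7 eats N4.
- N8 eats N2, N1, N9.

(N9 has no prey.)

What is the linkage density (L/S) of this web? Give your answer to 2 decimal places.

There are L = 12 links among S = 9 species.
L/S = 12/9 = 1.3333 ≈ 1.33.

L/S = 1.33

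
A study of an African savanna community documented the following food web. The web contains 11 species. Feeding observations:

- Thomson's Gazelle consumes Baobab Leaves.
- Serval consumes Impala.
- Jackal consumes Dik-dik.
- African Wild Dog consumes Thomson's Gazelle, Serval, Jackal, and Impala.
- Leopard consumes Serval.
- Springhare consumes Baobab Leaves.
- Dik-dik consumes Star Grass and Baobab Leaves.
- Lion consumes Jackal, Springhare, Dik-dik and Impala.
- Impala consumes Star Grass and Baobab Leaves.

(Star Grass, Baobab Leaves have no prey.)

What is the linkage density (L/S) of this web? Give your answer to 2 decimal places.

L/S = 1.55

There are L = 17 links among S = 11 species.
L/S = 17/11 = 1.5455 ≈ 1.55.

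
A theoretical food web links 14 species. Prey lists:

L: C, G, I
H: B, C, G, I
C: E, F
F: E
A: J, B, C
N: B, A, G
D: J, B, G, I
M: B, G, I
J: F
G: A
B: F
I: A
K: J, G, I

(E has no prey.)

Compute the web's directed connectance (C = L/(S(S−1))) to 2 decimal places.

C = 0.16

The web has S = 14 species and L = 30 feeding links.
C = L / (S(S−1)) = 30 / 182 = 0.1648 ≈ 0.16.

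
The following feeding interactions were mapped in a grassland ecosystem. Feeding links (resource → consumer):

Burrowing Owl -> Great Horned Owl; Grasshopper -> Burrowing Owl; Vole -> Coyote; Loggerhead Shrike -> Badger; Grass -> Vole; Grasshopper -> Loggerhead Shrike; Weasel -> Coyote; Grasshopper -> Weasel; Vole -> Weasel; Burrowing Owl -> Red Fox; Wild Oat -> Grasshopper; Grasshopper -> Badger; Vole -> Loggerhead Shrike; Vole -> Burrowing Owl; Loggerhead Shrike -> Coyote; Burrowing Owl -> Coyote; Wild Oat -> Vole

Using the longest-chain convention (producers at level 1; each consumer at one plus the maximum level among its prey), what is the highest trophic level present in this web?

4

Producers (level 1): Wild Oat, Grass.
Wild Oat → Vole → Burrowing Owl → Coyote gives Coyote level 4.
No species has a prey at level 4, so no species reaches level 5.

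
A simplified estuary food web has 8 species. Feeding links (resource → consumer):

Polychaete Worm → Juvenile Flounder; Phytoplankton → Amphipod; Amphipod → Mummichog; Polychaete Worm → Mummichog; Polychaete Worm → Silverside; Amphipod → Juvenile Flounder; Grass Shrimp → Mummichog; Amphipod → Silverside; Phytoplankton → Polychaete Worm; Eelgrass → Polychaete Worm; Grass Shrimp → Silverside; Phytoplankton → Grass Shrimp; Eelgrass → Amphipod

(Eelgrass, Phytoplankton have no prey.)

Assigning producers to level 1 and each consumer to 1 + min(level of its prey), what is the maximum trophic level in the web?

3

Producers (level 1): Eelgrass, Phytoplankton.
Following each consumer down to its lowest-level prey: Eelgrass → Polychaete Worm → Juvenile Flounder (levels 1 through 3).
All prey of Juvenile Flounder (Polychaete Worm 2, Amphipod 2) are at level 2 or above, so Juvenile Flounder is at level 1 + 2 = 3.
Every consumer has at least one prey at level 2 or below, so none exceeds level 3.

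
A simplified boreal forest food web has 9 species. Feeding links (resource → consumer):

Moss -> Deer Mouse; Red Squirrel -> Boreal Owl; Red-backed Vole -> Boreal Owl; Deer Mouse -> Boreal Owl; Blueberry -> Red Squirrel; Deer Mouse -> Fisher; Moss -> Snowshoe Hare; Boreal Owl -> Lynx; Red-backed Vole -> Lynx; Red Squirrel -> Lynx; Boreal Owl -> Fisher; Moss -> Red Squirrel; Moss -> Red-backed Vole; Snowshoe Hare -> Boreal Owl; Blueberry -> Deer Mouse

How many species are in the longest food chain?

4 species

One longest chain: Moss → Deer Mouse → Boreal Owl → Lynx.
It has 4 species and 3 links.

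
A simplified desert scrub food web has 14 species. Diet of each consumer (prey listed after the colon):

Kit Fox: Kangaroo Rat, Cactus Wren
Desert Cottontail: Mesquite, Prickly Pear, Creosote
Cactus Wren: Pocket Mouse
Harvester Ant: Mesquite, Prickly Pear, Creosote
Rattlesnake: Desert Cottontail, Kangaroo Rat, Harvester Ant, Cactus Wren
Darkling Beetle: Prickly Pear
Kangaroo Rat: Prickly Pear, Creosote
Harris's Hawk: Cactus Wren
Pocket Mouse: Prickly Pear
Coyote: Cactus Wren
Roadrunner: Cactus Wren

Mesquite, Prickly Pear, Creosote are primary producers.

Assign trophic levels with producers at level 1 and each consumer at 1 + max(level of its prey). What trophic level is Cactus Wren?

Prickly Pear is a producer → level 1.
Pocket Mouse eats Prickly Pear → level 2.
Cactus Wren eats Pocket Mouse → level 3.

Trophic level 3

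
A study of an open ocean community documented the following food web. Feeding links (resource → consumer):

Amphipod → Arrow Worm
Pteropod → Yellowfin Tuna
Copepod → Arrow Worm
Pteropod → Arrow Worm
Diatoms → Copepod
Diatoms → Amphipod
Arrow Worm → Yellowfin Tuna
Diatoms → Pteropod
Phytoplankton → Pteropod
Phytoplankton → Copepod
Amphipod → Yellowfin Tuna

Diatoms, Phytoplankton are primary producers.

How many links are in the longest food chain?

One longest chain: Diatoms → Amphipod → Arrow Worm → Yellowfin Tuna.
It has 4 species and 3 links.

3 links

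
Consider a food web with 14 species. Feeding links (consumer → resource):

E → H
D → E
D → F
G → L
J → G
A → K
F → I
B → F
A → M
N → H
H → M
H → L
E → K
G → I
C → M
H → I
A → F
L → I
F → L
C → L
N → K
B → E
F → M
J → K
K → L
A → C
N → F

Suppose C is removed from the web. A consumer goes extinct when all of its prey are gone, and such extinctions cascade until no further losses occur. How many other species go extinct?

Remove C.
Every predator of it retains at least one other prey: A still has M, K, F.
No consumer loses all prey, so no secondary extinctions occur.

0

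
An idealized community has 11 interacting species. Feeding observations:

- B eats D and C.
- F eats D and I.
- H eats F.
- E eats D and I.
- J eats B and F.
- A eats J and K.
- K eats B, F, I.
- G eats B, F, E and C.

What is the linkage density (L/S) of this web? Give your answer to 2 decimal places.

There are L = 18 links among S = 11 species.
L/S = 18/11 = 1.6364 ≈ 1.64.

L/S = 1.64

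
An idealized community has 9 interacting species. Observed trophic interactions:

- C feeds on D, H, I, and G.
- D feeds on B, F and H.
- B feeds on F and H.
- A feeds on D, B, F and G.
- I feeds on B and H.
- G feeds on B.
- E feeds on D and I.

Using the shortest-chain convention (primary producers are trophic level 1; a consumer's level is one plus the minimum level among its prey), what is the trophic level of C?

Trophic level 2

H is a producer → level 1.
C eats H → level 2.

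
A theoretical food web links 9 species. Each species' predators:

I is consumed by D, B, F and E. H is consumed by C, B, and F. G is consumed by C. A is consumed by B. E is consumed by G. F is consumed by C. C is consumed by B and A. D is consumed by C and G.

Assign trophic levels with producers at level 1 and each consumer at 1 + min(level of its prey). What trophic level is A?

H is a producer → level 1.
C eats H → level 2.
A eats C → level 3.
No prey of A is below level 2, so 3 is the minimum.

Trophic level 3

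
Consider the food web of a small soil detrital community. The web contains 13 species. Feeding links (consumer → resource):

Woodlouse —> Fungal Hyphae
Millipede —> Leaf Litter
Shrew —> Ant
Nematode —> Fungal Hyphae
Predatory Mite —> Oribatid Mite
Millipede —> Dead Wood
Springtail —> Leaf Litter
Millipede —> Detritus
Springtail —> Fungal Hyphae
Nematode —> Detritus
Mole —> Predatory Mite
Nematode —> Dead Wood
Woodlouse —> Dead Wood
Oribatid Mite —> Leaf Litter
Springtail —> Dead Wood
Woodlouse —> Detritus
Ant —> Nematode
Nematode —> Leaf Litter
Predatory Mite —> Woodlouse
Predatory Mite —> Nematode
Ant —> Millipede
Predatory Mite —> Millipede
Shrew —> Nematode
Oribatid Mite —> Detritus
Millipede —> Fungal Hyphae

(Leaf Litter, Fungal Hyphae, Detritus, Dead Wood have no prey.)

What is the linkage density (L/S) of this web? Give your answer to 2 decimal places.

There are L = 25 links among S = 13 species.
L/S = 25/13 = 1.9231 ≈ 1.92.

L/S = 1.92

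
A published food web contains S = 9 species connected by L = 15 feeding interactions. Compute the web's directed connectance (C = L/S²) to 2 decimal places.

C = 0.19

The web has S = 9 species and L = 15 feeding links.
C = L / S² = 15 / 81 = 0.1852 ≈ 0.19.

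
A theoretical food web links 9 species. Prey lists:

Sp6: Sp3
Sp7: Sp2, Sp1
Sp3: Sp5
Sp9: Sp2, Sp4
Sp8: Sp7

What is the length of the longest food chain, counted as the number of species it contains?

3 species

One longest chain: Sp5 → Sp3 → Sp6.
It has 3 species and 2 links.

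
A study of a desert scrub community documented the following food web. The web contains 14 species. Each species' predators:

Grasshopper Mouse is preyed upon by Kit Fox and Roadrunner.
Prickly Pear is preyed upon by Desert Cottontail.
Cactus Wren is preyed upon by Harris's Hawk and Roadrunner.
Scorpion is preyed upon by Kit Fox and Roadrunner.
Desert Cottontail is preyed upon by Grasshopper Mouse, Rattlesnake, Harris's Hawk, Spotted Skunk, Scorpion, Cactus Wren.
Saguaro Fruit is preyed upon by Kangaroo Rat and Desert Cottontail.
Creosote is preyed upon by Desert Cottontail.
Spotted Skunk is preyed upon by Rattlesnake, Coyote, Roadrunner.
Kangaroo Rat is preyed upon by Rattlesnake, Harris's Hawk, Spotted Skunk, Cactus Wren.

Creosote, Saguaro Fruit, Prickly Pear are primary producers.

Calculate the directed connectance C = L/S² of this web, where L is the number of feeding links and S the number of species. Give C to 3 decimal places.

C = 0.117

The web has S = 14 species and L = 23 feeding links.
C = L / S² = 23 / 196 = 0.1173 ≈ 0.117.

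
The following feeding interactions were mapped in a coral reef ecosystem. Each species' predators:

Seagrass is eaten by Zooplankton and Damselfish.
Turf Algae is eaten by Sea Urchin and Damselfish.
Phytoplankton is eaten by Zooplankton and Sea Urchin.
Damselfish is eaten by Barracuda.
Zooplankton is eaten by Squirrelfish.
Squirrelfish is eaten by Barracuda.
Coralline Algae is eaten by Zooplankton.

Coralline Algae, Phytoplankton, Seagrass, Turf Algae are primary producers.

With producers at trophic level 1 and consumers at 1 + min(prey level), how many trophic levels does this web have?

3

Producers (level 1): Coralline Algae, Phytoplankton, Seagrass, Turf Algae.
Following each consumer down to its lowest-level prey: Seagrass → Damselfish → Barracuda (levels 1 through 3).
All prey of Barracuda (Damselfish 2, Squirrelfish 3) are at level 2 or above, so Barracuda is at level 1 + 2 = 3.
Every consumer has at least one prey at level 2 or below, so none exceeds level 3.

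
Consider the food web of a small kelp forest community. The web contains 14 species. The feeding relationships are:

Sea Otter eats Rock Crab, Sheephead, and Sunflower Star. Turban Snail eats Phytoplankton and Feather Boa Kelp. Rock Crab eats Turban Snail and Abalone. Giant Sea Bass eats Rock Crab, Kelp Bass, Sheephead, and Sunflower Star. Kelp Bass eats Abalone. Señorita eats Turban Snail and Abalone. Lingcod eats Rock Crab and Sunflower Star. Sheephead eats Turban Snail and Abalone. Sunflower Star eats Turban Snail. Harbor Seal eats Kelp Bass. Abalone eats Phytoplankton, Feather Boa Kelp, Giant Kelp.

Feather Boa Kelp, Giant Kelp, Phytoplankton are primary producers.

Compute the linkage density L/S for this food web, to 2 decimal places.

L/S = 1.64

There are L = 23 links among S = 14 species.
L/S = 23/14 = 1.6429 ≈ 1.64.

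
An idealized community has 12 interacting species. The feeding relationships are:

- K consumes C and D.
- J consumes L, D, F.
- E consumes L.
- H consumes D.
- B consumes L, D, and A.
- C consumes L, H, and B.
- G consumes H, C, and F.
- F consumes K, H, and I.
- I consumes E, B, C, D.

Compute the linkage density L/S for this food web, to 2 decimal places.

L/S = 1.92

There are L = 23 links among S = 12 species.
L/S = 23/12 = 1.9167 ≈ 1.92.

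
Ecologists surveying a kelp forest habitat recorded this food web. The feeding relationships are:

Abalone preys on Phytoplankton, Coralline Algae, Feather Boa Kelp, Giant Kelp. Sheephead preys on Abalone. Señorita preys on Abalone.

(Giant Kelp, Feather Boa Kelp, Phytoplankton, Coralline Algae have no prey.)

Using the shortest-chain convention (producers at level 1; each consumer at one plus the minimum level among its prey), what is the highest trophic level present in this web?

3

Producers (level 1): Giant Kelp, Feather Boa Kelp, Phytoplankton, Coralline Algae.
Following each consumer down to its lowest-level prey: Giant Kelp → Abalone → Señorita (levels 1 through 3).
All prey of Señorita (Abalone 2) are at level 2 or above, so Señorita is at level 1 + 2 = 3.
Every consumer has at least one prey at level 2 or below, so none exceeds level 3.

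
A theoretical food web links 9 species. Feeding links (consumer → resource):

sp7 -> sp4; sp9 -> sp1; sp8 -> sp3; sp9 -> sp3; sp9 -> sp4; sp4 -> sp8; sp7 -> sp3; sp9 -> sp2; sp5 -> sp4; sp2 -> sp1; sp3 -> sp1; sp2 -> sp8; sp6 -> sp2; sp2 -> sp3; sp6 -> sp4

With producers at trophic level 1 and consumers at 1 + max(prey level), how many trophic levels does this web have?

Producers (level 1): sp1.
sp1 → sp3 → sp8 → sp4 → sp9 gives sp9 level 5.
No species has a prey at level 5, so no species reaches level 6.

5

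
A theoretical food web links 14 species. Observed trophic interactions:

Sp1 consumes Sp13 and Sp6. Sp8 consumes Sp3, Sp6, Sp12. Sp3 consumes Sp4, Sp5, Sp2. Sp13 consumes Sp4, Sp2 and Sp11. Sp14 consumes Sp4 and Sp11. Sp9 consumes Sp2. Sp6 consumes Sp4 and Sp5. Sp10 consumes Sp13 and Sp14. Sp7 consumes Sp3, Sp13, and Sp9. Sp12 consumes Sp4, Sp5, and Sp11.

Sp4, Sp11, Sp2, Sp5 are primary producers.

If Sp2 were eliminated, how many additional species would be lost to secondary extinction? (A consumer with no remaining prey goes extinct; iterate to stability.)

Remove Sp2.
Round 1: Sp9 (all prey gone) → extinct.
No further losses. Total secondary extinctions: 1.

1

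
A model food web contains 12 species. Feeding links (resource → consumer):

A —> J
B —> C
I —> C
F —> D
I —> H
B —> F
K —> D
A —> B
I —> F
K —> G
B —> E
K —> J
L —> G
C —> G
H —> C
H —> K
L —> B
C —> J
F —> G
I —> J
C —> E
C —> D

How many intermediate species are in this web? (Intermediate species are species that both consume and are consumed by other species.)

Intermediate species (has both prey and predators): H, B, K, F, C.
Count: 5.

5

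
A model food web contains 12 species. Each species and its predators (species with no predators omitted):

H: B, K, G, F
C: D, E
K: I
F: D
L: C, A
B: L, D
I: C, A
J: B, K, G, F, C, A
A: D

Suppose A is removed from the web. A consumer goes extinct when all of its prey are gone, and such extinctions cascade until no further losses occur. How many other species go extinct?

Remove A.
Every predator of it retains at least one other prey: D still has B, F, C.
No consumer loses all prey, so no secondary extinctions occur.

0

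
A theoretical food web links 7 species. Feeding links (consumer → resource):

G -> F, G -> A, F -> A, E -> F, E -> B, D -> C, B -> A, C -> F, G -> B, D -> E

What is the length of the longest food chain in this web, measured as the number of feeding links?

3 links

One longest chain: A → F → E → D.
It has 4 species and 3 links.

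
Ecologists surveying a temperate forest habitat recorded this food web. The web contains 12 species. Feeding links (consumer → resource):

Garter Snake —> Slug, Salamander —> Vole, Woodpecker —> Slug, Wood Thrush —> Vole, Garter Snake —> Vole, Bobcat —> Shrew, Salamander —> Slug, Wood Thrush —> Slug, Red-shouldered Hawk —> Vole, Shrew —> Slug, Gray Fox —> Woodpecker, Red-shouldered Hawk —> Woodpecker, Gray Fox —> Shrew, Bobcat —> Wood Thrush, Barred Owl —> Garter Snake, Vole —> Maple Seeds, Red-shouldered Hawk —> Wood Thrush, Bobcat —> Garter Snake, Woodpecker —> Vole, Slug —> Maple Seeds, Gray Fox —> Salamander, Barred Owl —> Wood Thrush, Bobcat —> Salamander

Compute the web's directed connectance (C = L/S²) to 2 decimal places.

The web has S = 12 species and L = 23 feeding links.
C = L / S² = 23 / 144 = 0.1597 ≈ 0.16.

C = 0.16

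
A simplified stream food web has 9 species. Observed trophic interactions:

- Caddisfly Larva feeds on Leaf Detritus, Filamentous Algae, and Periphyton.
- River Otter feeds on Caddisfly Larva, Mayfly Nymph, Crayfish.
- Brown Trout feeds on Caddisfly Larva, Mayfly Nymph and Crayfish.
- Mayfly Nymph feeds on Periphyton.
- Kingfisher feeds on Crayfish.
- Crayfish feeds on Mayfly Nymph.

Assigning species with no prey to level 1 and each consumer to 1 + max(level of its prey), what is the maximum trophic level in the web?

Basal resources (level 1): Leaf Detritus, Filamentous Algae, Periphyton.
Periphyton → Mayfly Nymph → Crayfish → Brown Trout gives Brown Trout level 4.
No species has a prey at level 4, so no species reaches level 5.

4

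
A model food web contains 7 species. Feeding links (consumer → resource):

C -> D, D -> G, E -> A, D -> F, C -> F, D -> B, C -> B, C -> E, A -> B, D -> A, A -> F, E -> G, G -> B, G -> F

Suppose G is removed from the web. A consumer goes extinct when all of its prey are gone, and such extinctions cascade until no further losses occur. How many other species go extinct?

0

Remove G.
Every predator of it retains at least one other prey: E still has A; D still has F, B, A.
No consumer loses all prey, so no secondary extinctions occur.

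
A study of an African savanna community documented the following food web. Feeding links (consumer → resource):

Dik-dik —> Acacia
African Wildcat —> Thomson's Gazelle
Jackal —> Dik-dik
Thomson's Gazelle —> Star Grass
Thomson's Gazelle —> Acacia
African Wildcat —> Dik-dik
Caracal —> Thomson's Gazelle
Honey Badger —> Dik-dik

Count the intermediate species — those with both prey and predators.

2

Intermediate species (has both prey and predators): Dik-dik, Thomson's Gazelle.
Count: 2.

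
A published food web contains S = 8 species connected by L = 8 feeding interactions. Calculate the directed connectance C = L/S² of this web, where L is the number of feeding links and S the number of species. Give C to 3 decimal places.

The web has S = 8 species and L = 8 feeding links.
C = L / S² = 8 / 64 = 0.1250 ≈ 0.125.

C = 0.125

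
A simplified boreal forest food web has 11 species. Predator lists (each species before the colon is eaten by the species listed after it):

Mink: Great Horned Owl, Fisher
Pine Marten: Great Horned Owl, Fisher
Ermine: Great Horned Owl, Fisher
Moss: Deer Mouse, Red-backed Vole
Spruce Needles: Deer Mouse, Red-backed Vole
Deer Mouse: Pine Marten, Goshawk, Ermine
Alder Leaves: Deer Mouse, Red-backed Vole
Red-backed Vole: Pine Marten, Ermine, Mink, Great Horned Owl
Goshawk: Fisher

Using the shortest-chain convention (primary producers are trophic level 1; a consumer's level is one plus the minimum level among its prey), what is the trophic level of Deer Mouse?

Trophic level 2

Spruce Needles is a producer → level 1.
Deer Mouse eats Spruce Needles → level 2.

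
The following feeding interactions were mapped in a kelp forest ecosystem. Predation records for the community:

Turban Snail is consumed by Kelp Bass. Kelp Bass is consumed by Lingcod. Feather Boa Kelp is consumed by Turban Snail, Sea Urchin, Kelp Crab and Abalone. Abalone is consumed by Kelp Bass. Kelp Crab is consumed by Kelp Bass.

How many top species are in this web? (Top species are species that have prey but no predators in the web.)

Top species (has prey, but nothing eats it): Sea Urchin, Lingcod.
Count: 2.

2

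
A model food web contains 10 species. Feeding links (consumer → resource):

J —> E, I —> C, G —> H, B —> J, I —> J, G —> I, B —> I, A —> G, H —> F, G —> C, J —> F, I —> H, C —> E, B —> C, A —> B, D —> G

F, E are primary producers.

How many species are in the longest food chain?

5 species

One longest chain: F → H → I → G → D.
It has 5 species and 4 links.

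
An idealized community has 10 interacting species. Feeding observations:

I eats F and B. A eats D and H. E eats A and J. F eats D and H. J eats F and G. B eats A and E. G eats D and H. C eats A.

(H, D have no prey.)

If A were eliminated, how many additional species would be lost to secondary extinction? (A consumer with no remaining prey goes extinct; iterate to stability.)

Remove A.
Round 1: C (all prey gone) → extinct.
No further losses. Total secondary extinctions: 1.

1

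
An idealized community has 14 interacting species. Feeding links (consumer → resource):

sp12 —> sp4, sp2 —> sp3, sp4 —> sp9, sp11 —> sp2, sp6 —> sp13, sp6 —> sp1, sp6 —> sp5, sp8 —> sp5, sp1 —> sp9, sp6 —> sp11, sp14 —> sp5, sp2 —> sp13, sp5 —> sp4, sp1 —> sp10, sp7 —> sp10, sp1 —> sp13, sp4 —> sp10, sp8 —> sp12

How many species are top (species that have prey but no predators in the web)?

4

Top species (has prey, but nothing eats it): sp7, sp8, sp14, sp6.
Count: 4.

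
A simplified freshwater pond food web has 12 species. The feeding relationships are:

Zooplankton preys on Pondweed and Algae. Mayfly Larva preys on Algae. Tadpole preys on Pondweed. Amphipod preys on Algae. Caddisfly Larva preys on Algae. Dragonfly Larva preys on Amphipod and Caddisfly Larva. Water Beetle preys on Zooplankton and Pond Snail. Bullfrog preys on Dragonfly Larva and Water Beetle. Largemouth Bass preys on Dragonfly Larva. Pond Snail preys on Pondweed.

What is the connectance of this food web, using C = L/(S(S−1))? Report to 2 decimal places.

The web has S = 12 species and L = 14 feeding links.
C = L / (S(S−1)) = 14 / 132 = 0.1061 ≈ 0.11.

C = 0.11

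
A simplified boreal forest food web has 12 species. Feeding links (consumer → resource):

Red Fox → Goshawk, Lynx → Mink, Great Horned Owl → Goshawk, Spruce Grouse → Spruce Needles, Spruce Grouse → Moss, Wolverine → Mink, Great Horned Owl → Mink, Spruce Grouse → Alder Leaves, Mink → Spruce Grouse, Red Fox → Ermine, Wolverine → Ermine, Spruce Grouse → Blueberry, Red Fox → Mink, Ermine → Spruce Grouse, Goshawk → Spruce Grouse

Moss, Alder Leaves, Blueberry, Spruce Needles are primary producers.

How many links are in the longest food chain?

One longest chain: Moss → Spruce Grouse → Mink → Lynx.
It has 4 species and 3 links.

3 links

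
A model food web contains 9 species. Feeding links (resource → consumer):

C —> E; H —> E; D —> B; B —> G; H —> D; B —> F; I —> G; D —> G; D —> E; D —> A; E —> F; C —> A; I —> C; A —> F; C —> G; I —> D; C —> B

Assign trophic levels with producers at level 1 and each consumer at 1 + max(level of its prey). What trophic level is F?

I is a producer → level 1.
C eats I → level 2.
E eats C (level 2); other prey at levels: H 1, D 2 → level 3.
F eats E (level 3); other prey at levels: B 3, A 3 → level 4.

Trophic level 4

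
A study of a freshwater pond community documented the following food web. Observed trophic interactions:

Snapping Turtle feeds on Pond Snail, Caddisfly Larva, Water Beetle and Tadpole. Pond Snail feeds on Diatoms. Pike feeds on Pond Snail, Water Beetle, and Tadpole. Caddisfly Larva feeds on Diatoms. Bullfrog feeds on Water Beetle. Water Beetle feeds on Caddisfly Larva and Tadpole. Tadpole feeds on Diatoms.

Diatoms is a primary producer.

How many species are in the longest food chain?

One longest chain: Diatoms → Tadpole → Water Beetle → Pike.
It has 4 species and 3 links.

4 species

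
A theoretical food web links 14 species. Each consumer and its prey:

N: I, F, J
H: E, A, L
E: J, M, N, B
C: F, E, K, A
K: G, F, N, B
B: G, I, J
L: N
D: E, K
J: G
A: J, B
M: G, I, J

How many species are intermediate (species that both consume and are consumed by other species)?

Intermediate species (has both prey and predators): J, M, N, B, E, K, A, L.
Count: 8.

8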